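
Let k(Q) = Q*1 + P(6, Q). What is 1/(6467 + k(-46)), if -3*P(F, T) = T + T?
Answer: 3/19355 ≈ 0.00015500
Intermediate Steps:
P(F, T) = -2*T/3 (P(F, T) = -(T + T)/3 = -2*T/3)
k(Q) = Q/3 (k(Q) = Q*1 - 2*Q/3 = Q - 2*Q/3 = Q/3)
1/(6467 + k(-46)) = 1/(6467 + (1/3)*(-46)) = 1/(6467 - 46/3) = 1/(19355/3) = 3/19355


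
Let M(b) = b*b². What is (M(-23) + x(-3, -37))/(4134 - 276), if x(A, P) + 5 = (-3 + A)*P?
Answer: -5975/1929 ≈ -3.0975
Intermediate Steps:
M(b) = b³
x(A, P) = -5 + P*(-3 + A) (x(A, P) = -5 + (-3 + A)*P = -5 + P*(-3 + A))
(M(-23) + x(-3, -37))/(4134 - 276) = ((-23)³ + (-5 - 3*(-37) - 3*(-37)))/(4134 - 276) = (-12167 + (-5 + 111 + 111))/3858 = (-12167 + 217)*(1/3858) = -11950*1/3858 = -5975/1929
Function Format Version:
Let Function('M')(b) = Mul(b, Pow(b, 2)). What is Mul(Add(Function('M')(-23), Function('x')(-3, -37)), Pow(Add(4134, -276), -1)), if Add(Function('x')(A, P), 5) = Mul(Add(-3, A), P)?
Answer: Rational(-5975, 1929) ≈ -3.0975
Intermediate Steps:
Function('M')(b) = Pow(b, 3)
Function('x')(A, P) = Add(-5, Mul(P, Add(-3, A))) (Function('x')(A, P) = Add(-5, Mul(Add(-3, A), P)) = Add(-5, Mul(P, Add(-3, A))))
Mul(Add(Function('M')(-23), Function('x')(-3, -37)), Pow(Add(4134, -276), -1)) = Mul(Add(Pow(-23, 3), Add(-5, Mul(-3, -37), Mul(-3, -37))), Pow(Add(4134, -276), -1)) = Mul(Add(-12167, Add(-5, 111, 111)), Pow(3858, -1)) = Mul(Add(-12167, 217), Rational(1, 3858)) = Mul(-11950, Rational(1, 3858)) = Rational(-5975, 1929)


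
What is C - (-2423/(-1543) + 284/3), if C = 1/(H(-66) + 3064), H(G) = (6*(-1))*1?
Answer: -1362276269/14155482 ≈ -96.237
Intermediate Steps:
H(G) = -6 (H(G) = -6*1 = -6)
C = 1/3058 (C = 1/(-6 + 3064) = 1/3058 ≈ 0.00032701)
C - (-2423/(-1543) + 284/3) = 1/3058 - (-2423/(-1543) + 284/3) = 1/3058 - (-2423*(-1/1543) + 284*(⅓)) = 1/3058 - (2423/1543 + 284/3) = 1/3058 - 1*445481/4629 = 1/3058 - 445481/4629 = -1362276269/14155482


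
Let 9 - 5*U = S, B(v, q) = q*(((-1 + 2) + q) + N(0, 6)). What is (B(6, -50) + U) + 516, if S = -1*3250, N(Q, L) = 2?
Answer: 17589/5 ≈ 3517.8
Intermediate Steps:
B(v, q) = q*(3 + q) (B(v, q) = q*(((-1 + 2) + q) + 2) = q*((1 + q) + 2) = q*(3 + q))
S = -3250
U = 3259/5 (U = 9/5 - ⅕*(-3250) = 9/5 + 650 = 3259/5 ≈ 651.80)
(B(6, -50) + U) + 516 = (-50*(3 - 50) + 3259/5) + 516 = (-50*(-47) + 3259/5) + 516 = (2350 + 3259/5) + 516 = 15009/5 + 516 = 17589/5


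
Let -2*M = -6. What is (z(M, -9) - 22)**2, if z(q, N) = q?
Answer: 361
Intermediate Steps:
M = 3 (M = -1/2*(-6) = 3)
(z(M, -9) - 22)**2 = (3 - 22)**2 = (-19)**2 = 361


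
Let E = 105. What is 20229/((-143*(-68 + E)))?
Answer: -1839/481 ≈ -3.8233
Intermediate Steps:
20229/((-143*(-68 + E))) = 20229/((-143*(-68 + 105))) = 20229/((-143*37)) = 20229/(-5291) = 20229*(-1/5291) = -1839/481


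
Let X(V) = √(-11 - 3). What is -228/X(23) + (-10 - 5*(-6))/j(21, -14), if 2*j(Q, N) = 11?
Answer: 40/11 + 114*I*√14/7 ≈ 3.6364 + 60.936*I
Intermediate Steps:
j(Q, N) = 11/2 (j(Q, N) = (½)*11 = 11/2)
X(V) = I*√14 (X(V) = √(-14) = I*√14)
-228/X(23) + (-10 - 5*(-6))/j(21, -14) = -228*(-I*√14/14) + (-10 - 5*(-6))/(11/2) = -(-114)*I*√14/7 + (-10 + 30)*(2/11) = 114*I*√14/7 + 20*(2/11) = 114*I*√14/7 + 40/11 = 40/11 + 114*I*√14/7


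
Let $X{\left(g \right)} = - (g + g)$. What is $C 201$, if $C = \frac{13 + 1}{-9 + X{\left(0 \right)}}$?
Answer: $- \frac{938}{3} \approx -312.67$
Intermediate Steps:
$X{\left(g \right)} = - 2 g$
$C = - \frac{14}{9}$ ($C = \frac{13 + 1}{-9 - 0} = \frac{14}{-9 + 0} = \frac{14}{-9} = 14 \left(- \frac{1}{9}\right) = - \frac{14}{9} \approx -1.5556$)
$C 201 = \left(- \frac{14}{9}\right) 201 = - \frac{938}{3}$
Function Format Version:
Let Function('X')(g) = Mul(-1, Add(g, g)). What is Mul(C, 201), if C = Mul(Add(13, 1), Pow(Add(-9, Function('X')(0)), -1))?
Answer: Rational(-938, 3) ≈ -312.67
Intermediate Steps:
Function('X')(g) = Mul(-2, g) (Function('X')(g) = Mul(-1, Mul(2, g)) = Mul(-2, g))
C = Rational(-14, 9) (C = Mul(Add(13, 1), Pow(Add(-9, Mul(-2, 0)), -1)) = Mul(14, Pow(Add(-9, 0), -1)) = Mul(14, Pow(-9, -1)) = Mul(14, Rational(-1, 9)) = Rational(-14, 9) ≈ -1.5556)
Mul(C, 201) = Mul(Rational(-14, 9), 201) = Rational(-938, 3)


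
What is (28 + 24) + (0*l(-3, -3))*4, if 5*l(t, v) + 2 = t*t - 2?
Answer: 52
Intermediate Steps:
l(t, v) = -⅘ + t²/5 (l(t, v) = -⅖ + (t*t - 2)/5 = -⅖ + (t² - 2)/5 = -⅖ + (-2 + t²)/5 = -⅖ + (-⅖ + t²/5) = -⅘ + t²/5)
(28 + 24) + (0*l(-3, -3))*4 = (28 + 24) + (0*(-⅘ + (⅕)*(-3)²))*4 = 52 + (0*(-⅘ + (⅕)*9))*4 = 52 + (0*(-⅘ + 9/5))*4 = 52 + (0*1)*4 = 52 + 0*4 = 52 + 0 = 52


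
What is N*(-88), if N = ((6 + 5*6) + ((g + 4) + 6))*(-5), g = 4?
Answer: 22000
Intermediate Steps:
N = -250 (N = ((6 + 5*6) + ((4 + 4) + 6))*(-5) = ((6 + 30) + (8 + 6))*(-5) = (36 + 14)*(-5) = 50*(-5) = -250)
N*(-88) = -250*(-88) = 22000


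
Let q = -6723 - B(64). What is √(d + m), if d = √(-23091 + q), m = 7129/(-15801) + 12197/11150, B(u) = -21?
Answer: √(798005098174962 + 1241591904612900*I*√29793)/35236230 ≈ 9.3073 + 9.2727*I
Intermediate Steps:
q = -6702 (q = -6723 - 1*(-21) = -6723 + 21 = -6702)
m = 113236447/176181150 (m = 7129*(-1/15801) + 12197*(1/11150) = -7129/15801 + 12197/11150 = 113236447/176181150 ≈ 0.64273)
d = I*√29793 (d = √(-23091 - 6702) = √(-29793) = I*√29793 ≈ 172.61*I)
√(d + m) = √(I*√29793 + 113236447/176181150) = √(113236447/176181150 + I*√29793)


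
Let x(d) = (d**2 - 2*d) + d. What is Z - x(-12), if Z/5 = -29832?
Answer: -149316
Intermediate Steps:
Z = -149160 (Z = 5*(-29832) = -149160)
x(d) = d**2 - d
Z - x(-12) = -149160 - (-12)*(-1 - 12) = -149160 - (-12)*(-13) = -149160 - 1*156 = -149160 - 156 = -149316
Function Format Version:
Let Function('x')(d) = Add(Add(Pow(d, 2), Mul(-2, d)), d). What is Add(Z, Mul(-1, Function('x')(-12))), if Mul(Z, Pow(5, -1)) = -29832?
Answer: -149316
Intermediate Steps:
Z = -149160 (Z = Mul(5, -29832) = -149160)
Function('x')(d) = Add(Pow(d, 2), Mul(-1, d))
Add(Z, Mul(-1, Function('x')(-12))) = Add(-149160, Mul(-1, Mul(-12, Add(-1, -12)))) = Add(-149160, Mul(-1, Mul(-12, -13))) = Add(-149160, Mul(-1, 156)) = Add(-149160, -156) = -149316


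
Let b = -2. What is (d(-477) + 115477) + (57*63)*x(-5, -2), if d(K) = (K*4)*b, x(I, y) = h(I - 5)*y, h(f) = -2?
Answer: 133657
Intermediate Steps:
x(I, y) = -2*y
d(K) = -8*K (d(K) = (K*4)*(-2) = (4*K)*(-2) = -8*K)
(d(-477) + 115477) + (57*63)*x(-5, -2) = (-8*(-477) + 115477) + (57*63)*(-2*(-2)) = (3816 + 115477) + 3591*4 = 119293 + 14364 = 133657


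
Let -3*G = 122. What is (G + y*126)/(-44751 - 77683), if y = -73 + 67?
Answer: 1195/183651 ≈ 0.0065069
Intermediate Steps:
G = -122/3 (G = -1/3*122 = -122/3 ≈ -40.667)
y = -6
(G + y*126)/(-44751 - 77683) = (-122/3 - 6*126)/(-44751 - 77683) = (-122/3 - 756)/(-122434) = -2390/3*(-1/122434) = 1195/183651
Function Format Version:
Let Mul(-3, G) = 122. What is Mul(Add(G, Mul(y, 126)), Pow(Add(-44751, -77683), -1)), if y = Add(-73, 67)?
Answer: Rational(1195, 183651) ≈ 0.0065069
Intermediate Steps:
G = Rational(-122, 3) (G = Mul(Rational(-1, 3), 122) = Rational(-122, 3) ≈ -40.667)
y = -6
Mul(Add(G, Mul(y, 126)), Pow(Add(-44751, -77683), -1)) = Mul(Add(Rational(-122, 3), Mul(-6, 126)), Pow(Add(-44751, -77683), -1)) = Mul(Add(Rational(-122, 3), -756), Pow(-122434, -1)) = Mul(Rational(-2390, 3), Rational(-1, 122434)) = Rational(1195, 183651)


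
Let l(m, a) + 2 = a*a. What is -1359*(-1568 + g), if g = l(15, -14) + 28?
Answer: 1829214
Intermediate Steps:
l(m, a) = -2 + a**2 (l(m, a) = -2 + a*a = -2 + a**2)
g = 222 (g = (-2 + (-14)**2) + 28 = (-2 + 196) + 28 = 194 + 28 = 222)
-1359*(-1568 + g) = -1359*(-1568 + 222) = -1359*(-1346) = 1829214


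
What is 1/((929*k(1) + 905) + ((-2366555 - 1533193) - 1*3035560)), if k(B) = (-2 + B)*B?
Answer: -1/6935332 ≈ -1.4419e-7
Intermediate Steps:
k(B) = B*(-2 + B)
1/((929*k(1) + 905) + ((-2366555 - 1533193) - 1*3035560)) = 1/((929*(1*(-2 + 1)) + 905) + ((-2366555 - 1533193) - 1*3035560)) = 1/((929*(1*(-1)) + 905) + (-3899748 - 3035560)) = 1/((929*(-1) + 905) - 6935308) = 1/((-929 + 905) - 6935308) = 1/(-24 - 6935308) = 1/(-6935332) = -1/6935332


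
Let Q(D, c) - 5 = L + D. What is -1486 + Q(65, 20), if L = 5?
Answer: -1411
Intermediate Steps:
Q(D, c) = 10 + D (Q(D, c) = 5 + (5 + D) = 10 + D)
-1486 + Q(65, 20) = -1486 + (10 + 65) = -1486 + 75 = -1411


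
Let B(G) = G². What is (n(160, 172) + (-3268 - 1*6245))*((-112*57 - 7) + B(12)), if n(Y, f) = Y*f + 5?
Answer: -112520964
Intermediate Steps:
n(Y, f) = 5 + Y*f
(n(160, 172) + (-3268 - 1*6245))*((-112*57 - 7) + B(12)) = ((5 + 160*172) + (-3268 - 1*6245))*((-112*57 - 7) + 12²) = ((5 + 27520) + (-3268 - 6245))*((-6384 - 7) + 144) = (27525 - 9513)*(-6391 + 144) = 18012*(-6247) = -112520964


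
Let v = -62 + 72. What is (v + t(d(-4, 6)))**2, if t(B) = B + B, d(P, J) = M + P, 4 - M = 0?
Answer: 100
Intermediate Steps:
M = 4 (M = 4 - 1*0 = 4 + 0 = 4)
d(P, J) = 4 + P
t(B) = 2*B
v = 10
(v + t(d(-4, 6)))**2 = (10 + 2*(4 - 4))**2 = (10 + 2*0)**2 = (10 + 0)**2 = 10**2 = 100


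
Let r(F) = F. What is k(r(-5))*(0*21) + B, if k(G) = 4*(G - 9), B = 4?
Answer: 4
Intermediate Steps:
k(G) = -36 + 4*G (k(G) = 4*(-9 + G) = -36 + 4*G)
k(r(-5))*(0*21) + B = (-36 + 4*(-5))*(0*21) + 4 = (-36 - 20)*0 + 4 = -56*0 + 4 = 0 + 4 = 4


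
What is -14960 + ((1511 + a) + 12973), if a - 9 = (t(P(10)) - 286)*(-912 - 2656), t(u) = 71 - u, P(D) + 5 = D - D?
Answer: 748813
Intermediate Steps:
P(D) = -5 (P(D) = -5 + (D - D) = -5 + 0 = -5)
a = 749289 (a = 9 + ((71 - 1*(-5)) - 286)*(-912 - 2656) = 9 + ((71 + 5) - 286)*(-3568) = 9 + (76 - 286)*(-3568) = 9 - 210*(-3568) = 9 + 749280 = 749289)
-14960 + ((1511 + a) + 12973) = -14960 + ((1511 + 749289) + 12973) = -14960 + (750800 + 12973) = -14960 + 763773 = 748813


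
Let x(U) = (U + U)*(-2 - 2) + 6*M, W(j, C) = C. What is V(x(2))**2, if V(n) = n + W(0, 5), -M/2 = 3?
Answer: 2209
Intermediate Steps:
M = -6 (M = -2*3 = -6)
x(U) = -36 - 8*U (x(U) = (U + U)*(-2 - 2) + 6*(-6) = (2*U)*(-4) - 36 = -8*U - 36 = -36 - 8*U)
V(n) = 5 + n (V(n) = n + 5 = 5 + n)
V(x(2))**2 = (5 + (-36 - 8*2))**2 = (5 + (-36 - 16))**2 = (5 - 52)**2 = (-47)**2 = 2209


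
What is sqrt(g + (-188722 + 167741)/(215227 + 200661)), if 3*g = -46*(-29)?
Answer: sqrt(43257419257371)/311916 ≈ 21.086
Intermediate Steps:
g = 1334/3 (g = (-46*(-29))/3 = (1/3)*1334 = 1334/3 ≈ 444.67)
sqrt(g + (-188722 + 167741)/(215227 + 200661)) = sqrt(1334/3 + (-188722 + 167741)/(215227 + 200661)) = sqrt(1334/3 - 20981/415888) = sqrt(554731649/1247664) = sqrt(43257419257371)/311916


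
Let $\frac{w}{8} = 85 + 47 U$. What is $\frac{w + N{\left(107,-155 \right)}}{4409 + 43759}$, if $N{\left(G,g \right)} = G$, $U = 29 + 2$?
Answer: $\frac{12443}{48168} \approx 0.25833$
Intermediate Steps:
$U = 31$
$w = 12336$ ($w = 8 \left(85 + 47 \cdot 31\right) = 8 \left(85 + 1457\right) = 8 \cdot 1542 = 12336$)
$\frac{w + N{\left(107,-155 \right)}}{4409 + 43759} = \frac{12336 + 107}{4409 + 43759} = \frac{12443}{48168}$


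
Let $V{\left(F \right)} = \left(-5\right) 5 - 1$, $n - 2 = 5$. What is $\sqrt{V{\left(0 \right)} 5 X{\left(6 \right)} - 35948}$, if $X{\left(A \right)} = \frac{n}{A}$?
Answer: $\frac{i \sqrt{324897}}{3} \approx 190.0 i$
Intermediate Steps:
$n = 7$ ($n = 2 + 5 = 7$)
$V{\left(F \right)} = -26$ ($V{\left(F \right)} = -25 - 1 = -26$)
$X{\left(A \right)} = \frac{7}{A}$
$\sqrt{V{\left(0 \right)} 5 X{\left(6 \right)} - 35948} = \sqrt{\left(-26\right) 5 \cdot \frac{7}{6} - 35948} = \sqrt{- 130 \cdot 7 \cdot \frac{1}{6} - 35948} = \sqrt{\left(-130\right) \frac{7}{6} - 35948} = \sqrt{- \frac{455}{3} - 35948} = \sqrt{- \frac{108299}{3}} = \frac{i \sqrt{324897}}{3}$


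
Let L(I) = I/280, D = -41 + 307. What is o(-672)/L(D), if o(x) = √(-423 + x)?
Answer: 20*I*√1095/19 ≈ 34.832*I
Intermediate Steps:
D = 266
L(I) = I/280 (L(I) = I*(1/280) = I/280)
o(-672)/L(D) = √(-423 - 672)/(((1/280)*266)) = √(-1095)/(19/20) = (I*√1095)*(20/19) = 20*I*√1095/19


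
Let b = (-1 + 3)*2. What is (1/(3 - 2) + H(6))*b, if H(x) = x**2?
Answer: 148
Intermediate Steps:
b = 4 (b = 2*2 = 4)
(1/(3 - 2) + H(6))*b = (1/(3 - 2) + 6**2)*4 = (1/1 + 36)*4 = (1 + 36)*4 = 37*4 = 148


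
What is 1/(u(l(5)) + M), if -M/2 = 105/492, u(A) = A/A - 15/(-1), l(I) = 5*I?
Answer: 82/1277 ≈ 0.064213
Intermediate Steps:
u(A) = 16 (u(A) = 1 - 15*(-1) = 1 + 15 = 16)
M = -35/82 (M = -210/492 = -2*35/164 = -35/82 ≈ -0.42683)
1/(u(l(5)) + M) = 1/(16 - 35/82) = 1/(1277/82) = 82/1277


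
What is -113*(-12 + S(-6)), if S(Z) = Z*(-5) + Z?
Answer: -1356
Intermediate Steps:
S(Z) = -4*Z (S(Z) = -5*Z + Z = -4*Z)
-113*(-12 + S(-6)) = -113*(-12 - 4*(-6)) = -113*(-12 + 24) = -113*12 = -1356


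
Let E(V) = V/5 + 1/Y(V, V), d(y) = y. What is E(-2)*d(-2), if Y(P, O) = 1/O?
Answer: 24/5 ≈ 4.8000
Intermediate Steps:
E(V) = 6*V/5 (E(V) = V/5 + 1/1/V = V*(⅕) + 1*V = V/5 + V = 6*V/5)
E(-2)*d(-2) = ((6/5)*(-2))*(-2) = -12/5*(-2) = 24/5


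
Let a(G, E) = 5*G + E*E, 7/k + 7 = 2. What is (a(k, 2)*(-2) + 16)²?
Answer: 484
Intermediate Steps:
k = -7/5 (k = 7/(-7 + 2) = 7/(-5) = 7*(-⅕) = -7/5 ≈ -1.4000)
a(G, E) = E² + 5*G (a(G, E) = 5*G + E² = E² + 5*G)
(a(k, 2)*(-2) + 16)² = ((2² + 5*(-7/5))*(-2) + 16)² = ((4 - 7)*(-2) + 16)² = (-3*(-2) + 16)² = (6 + 16)² = 22² = 484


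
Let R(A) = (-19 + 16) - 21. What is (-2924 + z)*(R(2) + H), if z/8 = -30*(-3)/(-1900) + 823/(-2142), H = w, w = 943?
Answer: -273727528244/101745 ≈ -2.6903e+6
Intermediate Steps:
H = 943
R(A) = -24 (R(A) = -3 - 21 = -24)
z = -351296/101745 (z = 8*(-30*(-3)/(-1900) + 823/(-2142)) = 8*(90*(-1/1900) + 823*(-1/2142)) = 8*(-9/190 - 823/2142) = 8*(-43912/101745) = -351296/101745 ≈ -3.4527)
(-2924 + z)*(R(2) + H) = (-2924 - 351296/101745)*(-24 + 943) = -297853676/101745*919 = -273727528244/101745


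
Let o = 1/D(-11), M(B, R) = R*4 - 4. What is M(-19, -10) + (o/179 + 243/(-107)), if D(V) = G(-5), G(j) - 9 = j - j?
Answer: -7975954/172377 ≈ -46.270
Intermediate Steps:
G(j) = 9 (G(j) = 9 + (j - j) = 9 + 0 = 9)
D(V) = 9
M(B, R) = -4 + 4*R (M(B, R) = 4*R - 4 = -4 + 4*R)
o = 1/9 ≈ 0.11111
M(-19, -10) + (o/179 + 243/(-107)) = (-4 + 4*(-10)) + ((1/9)/179 + 243/(-107)) = (-4 - 40) + ((1/9)*(1/179) + 243*(-1/107)) = -44 + (1/1611 - 243/107) = -44 - 391366/172377 = -7975954/172377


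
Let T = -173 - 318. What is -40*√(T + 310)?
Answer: -40*I*√181 ≈ -538.14*I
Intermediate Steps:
T = -491
-40*√(T + 310) = -40*√(-491 + 310) = -40*I*√181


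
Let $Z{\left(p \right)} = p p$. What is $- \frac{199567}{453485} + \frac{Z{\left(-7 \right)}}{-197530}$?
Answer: $- \frac{1577707611}{3583075682} \approx -0.44032$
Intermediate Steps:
$Z{\left(p \right)} = p^{2}$
$- \frac{199567}{453485} + \frac{Z{\left(-7 \right)}}{-197530} = - \frac{199567}{453485} + \frac{\left(-7\right)^{2}}{-197530} = \left(-199567\right) \frac{1}{453485} + 49 \left(- \frac{1}{197530}\right) = - \frac{199567}{453485} - \frac{49}{197530} = - \frac{1577707611}{3583075682}$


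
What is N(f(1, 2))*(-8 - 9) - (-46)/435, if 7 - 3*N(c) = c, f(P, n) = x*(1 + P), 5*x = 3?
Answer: -14251/435 ≈ -32.761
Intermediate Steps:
x = 3/5 (x = (1/5)*3 = 3/5 ≈ 0.60000)
f(P, n) = 3/5 + 3*P/5 (f(P, n) = 3*(1 + P)/5 = 3/5 + 3*P/5)
N(c) = 7/3 - c/3
N(f(1, 2))*(-8 - 9) - (-46)/435 = (7/3 - (3/5 + (3/5)*1)/3)*(-8 - 9) - (-46)/435 = (7/3 - (3/5 + 3/5)/3)*(-17) - (-46)/435 = (7/3 - 1/3*6/5)*(-17) - 1*(-46/435) = (7/3 - 2/5)*(-17) + 46/435 = (29/15)*(-17) + 46/435 = -493/15 + 46/435 = -14251/435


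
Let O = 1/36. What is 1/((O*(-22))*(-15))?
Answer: 6/55 ≈ 0.10909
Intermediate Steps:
O = 1/36 ≈ 0.027778
1/((O*(-22))*(-15)) = 1/(((1/36)*(-22))*(-15)) = 1/(-11/18*(-15)) = 1/(55/6) = 6/55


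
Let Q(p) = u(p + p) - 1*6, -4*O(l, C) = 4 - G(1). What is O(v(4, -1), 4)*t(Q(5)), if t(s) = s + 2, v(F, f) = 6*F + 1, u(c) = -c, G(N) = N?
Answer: 21/2 ≈ 10.500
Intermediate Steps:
v(F, f) = 1 + 6*F
O(l, C) = -¾ (O(l, C) = -(4 - 1*1)/4 = -(4 - 1)/4 = -¼*3 = -¾)
Q(p) = -6 - 2*p (Q(p) = -(p + p) - 1*6 = -2*p - 6 = -6 - 2*p)
t(s) = 2 + s
O(v(4, -1), 4)*t(Q(5)) = -3*(2 + (-6 - 2*5))/4 = -3*(2 + (-6 - 10))/4 = -3*(2 - 16)/4 = -¾*(-14) = 21/2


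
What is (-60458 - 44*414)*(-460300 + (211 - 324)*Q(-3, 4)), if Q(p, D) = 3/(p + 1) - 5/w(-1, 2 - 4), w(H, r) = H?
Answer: 36244757767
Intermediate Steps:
Q(p, D) = 5 + 3/(1 + p) (Q(p, D) = 3/(p + 1) - 5/(-1) = 3/(1 + p) - 5*(-1) = 3/(1 + p) + 5 = 5 + 3/(1 + p))
(-60458 - 44*414)*(-460300 + (211 - 324)*Q(-3, 4)) = (-60458 - 44*414)*(-460300 + (211 - 324)*((8 + 5*(-3))/(1 - 3))) = (-60458 - 18216)*(-460300 - 113*(8 - 15)/(-2)) = -78674*(-460300 - (-113)*(-7)/2) = -78674*(-460300 - 113*7/2) = -78674*(-460300 - 791/2) = -78674*(-921391/2) = 36244757767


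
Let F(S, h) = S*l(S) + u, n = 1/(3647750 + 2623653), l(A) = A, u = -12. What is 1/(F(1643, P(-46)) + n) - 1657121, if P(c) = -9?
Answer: -28053827786412626149/16929257300112 ≈ -1.6571e+6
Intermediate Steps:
n = 1/6271403 ≈ 1.5945e-7
F(S, h) = -12 + S² (F(S, h) = S*S - 12 = S² - 12 = -12 + S²)
1/(F(1643, P(-46)) + n) - 1657121 = 1/((-12 + 1643²) + 1/6271403) - 1657121 = 1/((-12 + 2699449) + 1/6271403) - 1657121 = 1/(2699437 + 1/6271403) - 1657121 = 1/(16929257300112/6271403) - 1657121 = 6271403/16929257300112 - 1657121 = -28053827786412626149/16929257300112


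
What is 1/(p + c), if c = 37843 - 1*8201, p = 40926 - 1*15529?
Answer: 1/55039 ≈ 1.8169e-5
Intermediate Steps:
p = 25397 (p = 40926 - 15529 = 25397)
c = 29642 (c = 37843 - 8201 = 29642)
1/(p + c) = 1/(25397 + 29642) = 1/55039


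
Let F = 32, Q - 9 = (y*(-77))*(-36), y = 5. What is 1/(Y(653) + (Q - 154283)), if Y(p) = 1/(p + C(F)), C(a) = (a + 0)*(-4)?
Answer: -525/73717349 ≈ -7.1218e-6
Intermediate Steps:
Q = 13869 (Q = 9 + (5*(-77))*(-36) = 9 - 385*(-36) = 9 + 13860 = 13869)
C(a) = -4*a (C(a) = a*(-4) = -4*a)
Y(p) = 1/(-128 + p) (Y(p) = 1/(p - 4*32) = 1/(p - 128) = 1/(-128 + p))
1/(Y(653) + (Q - 154283)) = 1/(1/(-128 + 653) + (13869 - 154283)) = 1/(1/525 - 140414) = 1/(-73717349/525) = -525/73717349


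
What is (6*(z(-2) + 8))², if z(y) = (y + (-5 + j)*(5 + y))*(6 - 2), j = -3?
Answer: 331776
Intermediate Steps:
z(y) = -160 - 28*y (z(y) = (y + (-5 - 3)*(5 + y))*(6 - 2) = (y - 8*(5 + y))*4 = (y + (-40 - 8*y))*4 = (-40 - 7*y)*4 = -160 - 28*y)
(6*(z(-2) + 8))² = (6*((-160 - 28*(-2)) + 8))² = (6*((-160 + 56) + 8))² = (6*(-104 + 8))² = (6*(-96))² = (-576)² = 331776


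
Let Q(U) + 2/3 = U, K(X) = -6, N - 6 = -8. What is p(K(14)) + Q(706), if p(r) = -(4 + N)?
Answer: 2110/3 ≈ 703.33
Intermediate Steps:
N = -2 (N = 6 - 8 = -2)
Q(U) = -⅔ + U
p(r) = -2 (p(r) = -(4 - 2) = -1*2 = -2)
p(K(14)) + Q(706) = -2 + (-⅔ + 706) = -2 + 2116/3 = 2110/3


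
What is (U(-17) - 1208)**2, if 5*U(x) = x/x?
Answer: 36469521/25 ≈ 1.4588e+6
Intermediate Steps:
U(x) = 1/5 (U(x) = (x/x)/5 = (1/5)*1 = 1/5)
(U(-17) - 1208)**2 = (1/5 - 1208)**2 = (-6039/5)**2 = 36469521/25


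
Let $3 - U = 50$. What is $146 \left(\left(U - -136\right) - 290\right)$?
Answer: $-29346$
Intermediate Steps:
$U = -47$ ($U = 3 - 50 = -47$)
$146 \left(\left(U - -136\right) - 290\right) = 146 \left(\left(-47 - -136\right) - 290\right) = 146 \left(\left(-47 + 136\right) - 290\right) = 146 \left(89 - 290\right) = 146 \left(-201\right) = -29346$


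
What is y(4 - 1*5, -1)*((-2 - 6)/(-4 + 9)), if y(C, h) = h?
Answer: 8/5 ≈ 1.6000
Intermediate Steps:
y(4 - 1*5, -1)*((-2 - 6)/(-4 + 9)) = -(-2 - 6)/(-4 + 9) = -(-8)/5 = -1*(-8/5) = 8/5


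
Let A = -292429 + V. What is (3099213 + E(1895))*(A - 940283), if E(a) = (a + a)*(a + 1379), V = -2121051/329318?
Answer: -6295438660976766291/329318 ≈ -1.9117e+13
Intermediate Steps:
V = -2121051/329318 (V = -2121051*1/329318 = -2121051/329318 ≈ -6.4407)
A = -96304254473/329318 (A = -292429 - 2121051/329318 = -96304254473/329318 ≈ -2.9244e+5)
E(a) = 2*a*(1379 + a) (E(a) = (2*a)*(1379 + a) = 2*a*(1379 + a))
(3099213 + E(1895))*(A - 940283) = (3099213 + 2*1895*(1379 + 1895))*(-96304254473/329318 - 940283) = (3099213 + 2*1895*3274)*(-405956371467/329318) = (3099213 + 12408460)*(-405956371467/329318) = 15507673*(-405956371467/329318) = -6295438660976766291/329318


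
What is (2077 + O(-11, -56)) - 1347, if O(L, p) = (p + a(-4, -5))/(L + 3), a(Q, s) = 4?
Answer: 1473/2 ≈ 736.50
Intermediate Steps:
O(L, p) = (4 + p)/(3 + L) (O(L, p) = (p + 4)/(L + 3) = (4 + p)/(3 + L))
(2077 + O(-11, -56)) - 1347 = (2077 + (4 - 56)/(3 - 11)) - 1347 = (2077 - 52/(-8)) - 1347 = (2077 - 1/8*(-52)) - 1347 = (2077 + 13/2) - 1347 = 4167/2 - 1347 = 1473/2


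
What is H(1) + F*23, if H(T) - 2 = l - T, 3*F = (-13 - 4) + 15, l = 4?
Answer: -31/3 ≈ -10.333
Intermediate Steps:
F = -2/3 (F = ((-13 - 4) + 15)/3 = (-17 + 15)/3 = (1/3)*(-2) = -2/3 ≈ -0.66667)
H(T) = 6 - T (H(T) = 2 + (4 - T) = 6 - T)
H(1) + F*23 = (6 - 1*1) - 2/3*23 = (6 - 1) - 46/3 = 5 - 46/3 = -31/3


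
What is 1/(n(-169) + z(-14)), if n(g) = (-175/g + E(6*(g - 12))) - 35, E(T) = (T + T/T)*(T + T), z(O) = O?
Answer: 169/398260674 ≈ 4.2435e-7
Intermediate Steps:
E(T) = 2*T*(1 + T) (E(T) = (T + 1)*(2*T) = (1 + T)*(2*T) = 2*T*(1 + T))
n(g) = -35 - 175/g + 2*(-72 + 6*g)*(-71 + 6*g) (n(g) = (-175/g + 2*(6*(g - 12))*(1 + 6*(g - 12))) - 35 = (-175/g + 2*(6*(-12 + g))*(1 + 6*(-12 + g))) - 35 = (-175/g + 2*(-72 + 6*g)*(1 + (-72 + 6*g))) - 35 = (-175/g + 2*(-72 + 6*g)*(-71 + 6*g)) - 35 = -35 - 175/g + 2*(-72 + 6*g)*(-71 + 6*g))
1/(n(-169) + z(-14)) = 1/((10189 - 1716*(-169) - 175/(-169) + 72*(-169)²) - 14) = 1/((10189 + 290004 - 175*(-1/169) + 72*28561) - 14) = 1/((10189 + 290004 + 175/169 + 2056392) - 14) = 1/(398263040/169 - 14) = 1/(398260674/169) = 169/398260674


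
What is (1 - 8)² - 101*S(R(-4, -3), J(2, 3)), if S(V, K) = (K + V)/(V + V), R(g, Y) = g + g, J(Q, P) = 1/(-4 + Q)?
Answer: -149/32 ≈ -4.6563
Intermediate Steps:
R(g, Y) = 2*g
S(V, K) = (K + V)/(2*V) (S(V, K) = (K + V)/((2*V)) = (K + V)*(1/(2*V)) = (K + V)/(2*V))
(1 - 8)² - 101*S(R(-4, -3), J(2, 3)) = (1 - 8)² - 101*(1/(-4 + 2) + 2*(-4))/(2*(2*(-4))) = (-7)² - 101*(1/(-2) - 8)/(2*(-8)) = 49 - 101*(-1)*(-½ - 8)/(2*8) = 49 - 101*(-1)*(-17)/(2*8*2) = 49 - 101*17/32 = 49 - 1717/32 = -149/32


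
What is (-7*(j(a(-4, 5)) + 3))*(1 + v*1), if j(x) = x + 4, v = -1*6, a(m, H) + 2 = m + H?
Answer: 210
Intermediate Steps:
a(m, H) = -2 + H + m (a(m, H) = -2 + (m + H) = -2 + (H + m) = -2 + H + m)
v = -6
j(x) = 4 + x
(-7*(j(a(-4, 5)) + 3))*(1 + v*1) = (-7*((4 + (-2 + 5 - 4)) + 3))*(1 - 6*1) = (-7*((4 - 1) + 3))*(1 - 6) = -7*(3 + 3)*(-5) = -7*6*(-5) = -42*(-5) = 210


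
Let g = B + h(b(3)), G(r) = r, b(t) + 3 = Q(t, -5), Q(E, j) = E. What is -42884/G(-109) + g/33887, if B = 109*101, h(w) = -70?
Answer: 1454402459/3693683 ≈ 393.75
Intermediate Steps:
b(t) = -3 + t
B = 11009
g = 10939 (g = 11009 - 70 = 10939)
-42884/G(-109) + g/33887 = -42884/(-109) + 10939/33887 = -42884*(-1/109) + 10939*(1/33887) = 42884/109 + 10939/33887 = 1454402459/3693683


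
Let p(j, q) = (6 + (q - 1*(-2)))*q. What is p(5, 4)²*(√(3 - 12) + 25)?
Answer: 57600 + 6912*I ≈ 57600.0 + 6912.0*I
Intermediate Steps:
p(j, q) = q*(8 + q) (p(j, q) = (6 + (q + 2))*q = (6 + (2 + q))*q = (8 + q)*q = q*(8 + q))
p(5, 4)²*(√(3 - 12) + 25) = (4*(8 + 4))²*(√(3 - 12) + 25) = (4*12)²*(√(-9) + 25) = 48²*(3*I + 25) = 2304*(25 + 3*I) = 57600 + 6912*I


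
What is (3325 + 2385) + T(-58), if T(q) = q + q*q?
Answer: 9016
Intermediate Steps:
T(q) = q + q²
(3325 + 2385) + T(-58) = (3325 + 2385) - 58*(1 - 58) = 5710 - 58*(-57) = 5710 + 3306 = 9016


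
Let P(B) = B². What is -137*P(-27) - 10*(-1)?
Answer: -99863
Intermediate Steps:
-137*P(-27) - 10*(-1) = -137*(-27)² - 10*(-1) = -137*729 + 10 = -99873 + 10 = -99863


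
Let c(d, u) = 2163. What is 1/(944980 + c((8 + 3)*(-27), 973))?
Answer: 1/947143 ≈ 1.0558e-6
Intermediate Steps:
1/(944980 + c((8 + 3)*(-27), 973)) = 1/(944980 + 2163) = 1/947143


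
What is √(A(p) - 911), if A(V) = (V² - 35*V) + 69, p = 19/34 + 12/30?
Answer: I*√25277081/170 ≈ 29.574*I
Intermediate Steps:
p = 163/170 (p = 19*(1/34) + 12*(1/30) = 19/34 + ⅖ = 163/170 ≈ 0.95882)
A(V) = 69 + V² - 35*V
√(A(p) - 911) = √((69 + (163/170)² - 35*163/170) - 911) = √((69 + 26569/28900 - 1141/34) - 911) = √(1050819/28900 - 911) = √(-25277081/28900) = I*√25277081/170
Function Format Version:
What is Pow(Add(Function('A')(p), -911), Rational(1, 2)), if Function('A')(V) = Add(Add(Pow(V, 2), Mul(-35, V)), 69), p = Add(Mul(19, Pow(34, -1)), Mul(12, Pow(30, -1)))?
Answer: Mul(Rational(1, 170), I, Pow(25277081, Rational(1, 2))) ≈ Mul(29.574, I)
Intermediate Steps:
p = Rational(163, 170) (p = Add(Mul(19, Rational(1, 34)), Mul(12, Rational(1, 30))) = Add(Rational(19, 34), Rational(2, 5)) = Rational(163, 170) ≈ 0.95882)
Function('A')(V) = Add(69, Pow(V, 2), Mul(-35, V))
Pow(Add(Function('A')(p), -911), Rational(1, 2)) = Pow(Add(Add(69, Pow(Rational(163, 170), 2), Mul(-35, Rational(163, 170))), -911), Rational(1, 2)) = Pow(Add(Add(69, Rational(26569, 28900), Rational(-1141, 34)), -911), Rational(1, 2)) = Pow(Add(Rational(1050819, 28900), -911), Rational(1, 2)) = Pow(Rational(-25277081, 28900), Rational(1, 2)) = Mul(Rational(1, 170), I, Pow(25277081, Rational(1, 2)))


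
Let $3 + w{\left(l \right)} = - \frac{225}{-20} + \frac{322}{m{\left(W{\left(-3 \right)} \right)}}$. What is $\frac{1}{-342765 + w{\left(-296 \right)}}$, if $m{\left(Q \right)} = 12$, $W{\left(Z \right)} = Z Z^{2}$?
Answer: $- \frac{12}{4112759} \approx -2.9177 \cdot 10^{-6}$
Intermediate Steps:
$W{\left(Z \right)} = Z^{3}$
$w{\left(l \right)} = \frac{421}{12}$ ($w{\left(l \right)} = -3 + \left(- \frac{225}{-20} + \frac{322}{12}\right) = -3 + \left(\left(-225\right) \left(- \frac{1}{20}\right) + 322 \cdot \frac{1}{12}\right) = -3 + \left(\frac{45}{4} + \frac{161}{6}\right) = -3 + \frac{457}{12} = \frac{421}{12}$)
$\frac{1}{-342765 + w{\left(-296 \right)}} = \frac{1}{-342765 + \frac{421}{12}} = \frac{1}{- \frac{4112759}{12}} = - \frac{12}{4112759}$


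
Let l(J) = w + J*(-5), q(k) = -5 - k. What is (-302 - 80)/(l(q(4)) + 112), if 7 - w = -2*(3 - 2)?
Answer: -191/83 ≈ -2.3012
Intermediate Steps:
w = 9 (w = 7 - (-2)*(3 - 2) = 7 - (-2) = 7 - 1*(-2) = 7 + 2 = 9)
l(J) = 9 - 5*J (l(J) = 9 + J*(-5) = 9 - 5*J)
(-302 - 80)/(l(q(4)) + 112) = (-302 - 80)/((9 - 5*(-5 - 1*4)) + 112) = -382/((9 - 5*(-5 - 4)) + 112) = -382/((9 - 5*(-9)) + 112) = -382/((9 + 45) + 112) = -382/(54 + 112) = -382/166 = -382*1/166 = -191/83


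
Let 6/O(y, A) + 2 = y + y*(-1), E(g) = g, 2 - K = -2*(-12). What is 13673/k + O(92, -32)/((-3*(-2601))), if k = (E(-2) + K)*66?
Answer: -359243/41616 ≈ -8.6323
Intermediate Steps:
K = -22 (K = 2 - (-2)*(-12) = 2 - 1*24 = 2 - 24 = -22)
O(y, A) = -3 (O(y, A) = 6/(-2 + (y + y*(-1))) = 6/(-2 + (y - y)) = 6/(-2 + 0) = 6/(-2) = 6*(-1/2) = -3)
k = -1584 (k = (-2 - 22)*66 = -24*66 = -1584)
13673/k + O(92, -32)/((-3*(-2601))) = 13673/(-1584) - 3/((-3*(-2601))) = 13673*(-1/1584) - 3/7803 = -1243/144 - 3*1/7803 = -1243/144 - 1/2601 = -359243/41616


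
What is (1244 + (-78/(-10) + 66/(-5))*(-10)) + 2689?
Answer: 3987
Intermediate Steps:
(1244 + (-78/(-10) + 66/(-5))*(-10)) + 2689 = (1244 + (-78*(-⅒) + 66*(-⅕))*(-10)) + 2689 = (1244 + (39/5 - 66/5)*(-10)) + 2689 = (1244 - 27/5*(-10)) + 2689 = (1244 + 54) + 2689 = 1298 + 2689 = 3987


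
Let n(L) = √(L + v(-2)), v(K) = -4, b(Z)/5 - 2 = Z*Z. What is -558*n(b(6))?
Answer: -558*√186 ≈ -7610.1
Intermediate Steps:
b(Z) = 10 + 5*Z² (b(Z) = 10 + 5*(Z*Z) = 10 + 5*Z²)
n(L) = √(-4 + L) (n(L) = √(L - 4) = √(-4 + L))
-558*n(b(6)) = -558*√(-4 + (10 + 5*6²)) = -558*√(-4 + (10 + 5*36)) = -558*√(-4 + (10 + 180)) = -558*√(-4 + 190) = -558*√186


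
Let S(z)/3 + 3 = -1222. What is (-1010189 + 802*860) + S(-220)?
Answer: -324144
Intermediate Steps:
S(z) = -3675 (S(z) = -9 + 3*(-1222) = -9 - 3666 = -3675)
(-1010189 + 802*860) + S(-220) = (-1010189 + 802*860) - 3675 = (-1010189 + 689720) - 3675 = -320469 - 3675 = -324144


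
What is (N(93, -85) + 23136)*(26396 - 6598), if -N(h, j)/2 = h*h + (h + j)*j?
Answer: 142506004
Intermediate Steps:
N(h, j) = -2*h² - 2*j*(h + j) (N(h, j) = -2*(h*h + (h + j)*j) = -2*(h² + j*(h + j)) = -2*h² - 2*j*(h + j))
(N(93, -85) + 23136)*(26396 - 6598) = ((-2*93² - 2*(-85)² - 2*93*(-85)) + 23136)*(26396 - 6598) = ((-2*8649 - 2*7225 + 15810) + 23136)*19798 = ((-17298 - 14450 + 15810) + 23136)*19798 = (-15938 + 23136)*19798 = 7198*19798 = 142506004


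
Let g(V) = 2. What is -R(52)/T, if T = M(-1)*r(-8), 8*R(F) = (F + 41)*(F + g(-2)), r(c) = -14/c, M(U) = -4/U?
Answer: -2511/28 ≈ -89.679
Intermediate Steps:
R(F) = (2 + F)*(41 + F)/8 (R(F) = ((F + 41)*(F + 2))/8 = ((41 + F)*(2 + F))/8 = ((2 + F)*(41 + F))/8 = (2 + F)*(41 + F)/8)
T = 7 (T = (-4/(-1))*(-14/(-8)) = (-4*(-1))*(-14*(-⅛)) = 4*(7/4) = 7)
-R(52)/T = -(41/4 + (⅛)*52² + (43/8)*52)/7 = -(41/4 + (⅛)*2704 + 559/2)/7 = -(41/4 + 338 + 559/2)/7 = -2511/(4*7) = -1*2511/28 = -2511/28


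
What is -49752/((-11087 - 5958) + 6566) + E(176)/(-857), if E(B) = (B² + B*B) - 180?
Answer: -201557108/2993501 ≈ -67.332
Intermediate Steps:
E(B) = -180 + 2*B² (E(B) = (B² + B²) - 180 = 2*B² - 180 = -180 + 2*B²)
-49752/((-11087 - 5958) + 6566) + E(176)/(-857) = -49752/((-11087 - 5958) + 6566) + (-180 + 2*176²)/(-857) = -49752/(-17045 + 6566) + (-180 + 2*30976)*(-1/857) = -49752/(-10479) + (-180 + 61952)*(-1/857) = -49752*(-1/10479) + 61772*(-1/857) = 16584/3493 - 61772/857 = -201557108/2993501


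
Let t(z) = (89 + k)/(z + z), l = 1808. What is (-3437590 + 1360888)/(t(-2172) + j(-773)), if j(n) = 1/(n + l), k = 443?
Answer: 778077938340/45523 ≈ 1.7092e+7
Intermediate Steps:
t(z) = 266/z (t(z) = (89 + 443)/(z + z) = 532/((2*z)) = 532*(1/(2*z)) = 266/z)
j(n) = 1/(1808 + n) (j(n) = 1/(n + 1808) = 1/(1808 + n))
(-3437590 + 1360888)/(t(-2172) + j(-773)) = (-3437590 + 1360888)/(266/(-2172) + 1/(1808 - 773)) = -2076702/(266*(-1/2172) + 1/1035) = -2076702/(-133/1086 + 1/1035) = -2076702/(-45523/374670) = -2076702*(-374670/45523) = 778077938340/45523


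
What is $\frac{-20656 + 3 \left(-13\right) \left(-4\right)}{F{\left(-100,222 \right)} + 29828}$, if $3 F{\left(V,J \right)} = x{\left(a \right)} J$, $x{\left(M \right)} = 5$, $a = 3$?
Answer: $- \frac{10250}{15099} \approx -0.67885$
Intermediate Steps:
$F{\left(V,J \right)} = \frac{5 J}{3}$
$\frac{-20656 + 3 \left(-13\right) \left(-4\right)}{F{\left(-100,222 \right)} + 29828} = \frac{-20656 + 3 \left(-13\right) \left(-4\right)}{\frac{5}{3} \cdot 222 + 29828} = \frac{-20656 - -156}{370 + 29828} = \frac{-20656 + 156}{30198} = \left(-20500\right) \frac{1}{30198} = - \frac{10250}{15099}$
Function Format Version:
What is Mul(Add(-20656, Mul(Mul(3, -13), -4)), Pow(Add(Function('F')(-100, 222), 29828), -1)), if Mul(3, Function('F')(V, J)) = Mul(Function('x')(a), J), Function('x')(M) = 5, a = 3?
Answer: Rational(-10250, 15099) ≈ -0.67885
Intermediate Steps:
Function('F')(V, J) = Mul(Rational(5, 3), J) (Function('F')(V, J) = Mul(Rational(1, 3), Mul(5, J)) = Mul(Rational(5, 3), J))
Mul(Add(-20656, Mul(Mul(3, -13), -4)), Pow(Add(Function('F')(-100, 222), 29828), -1)) = Mul(Add(-20656, Mul(Mul(3, -13), -4)), Pow(Add(Mul(Rational(5, 3), 222), 29828), -1)) = Mul(Add(-20656, Mul(-39, -4)), Pow(Add(370, 29828), -1)) = Mul(Add(-20656, 156), Pow(30198, -1)) = Mul(-20500, Rational(1, 30198)) = Rational(-10250, 15099)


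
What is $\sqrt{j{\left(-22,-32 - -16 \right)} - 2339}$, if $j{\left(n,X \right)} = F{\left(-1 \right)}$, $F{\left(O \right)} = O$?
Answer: $6 i \sqrt{65} \approx 48.374 i$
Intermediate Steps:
$j{\left(n,X \right)} = -1$
$\sqrt{j{\left(-22,-32 - -16 \right)} - 2339} = \sqrt{-1 - 2339} = \sqrt{-2340} = 6 i \sqrt{65}$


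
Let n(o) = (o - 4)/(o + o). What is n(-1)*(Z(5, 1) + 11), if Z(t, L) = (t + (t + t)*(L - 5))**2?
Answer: 3090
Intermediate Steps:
n(o) = (-4 + o)/(2*o) (n(o) = (-4 + o)/((2*o)) = (-4 + o)*(1/(2*o)) = (-4 + o)/(2*o))
Z(t, L) = (t + 2*t*(-5 + L))**2 (Z(t, L) = (t + (2*t)*(-5 + L))**2 = (t + 2*t*(-5 + L))**2)
n(-1)*(Z(5, 1) + 11) = ((1/2)*(-4 - 1)/(-1))*(5**2*(-9 + 2*1)**2 + 11) = ((1/2)*(-1)*(-5))*(25*(-9 + 2)**2 + 11) = 5*(25*(-7)**2 + 11)/2 = 5*(25*49 + 11)/2 = 5*(1225 + 11)/2 = (5/2)*1236 = 3090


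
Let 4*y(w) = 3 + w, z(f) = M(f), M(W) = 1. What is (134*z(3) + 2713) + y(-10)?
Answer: 11381/4 ≈ 2845.3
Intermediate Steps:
z(f) = 1
y(w) = ¾ + w/4 (y(w) = (3 + w)/4 = ¾ + w/4)
(134*z(3) + 2713) + y(-10) = (134*1 + 2713) + (¾ + (¼)*(-10)) = (134 + 2713) + (¾ - 5/2) = 2847 - 7/4 = 11381/4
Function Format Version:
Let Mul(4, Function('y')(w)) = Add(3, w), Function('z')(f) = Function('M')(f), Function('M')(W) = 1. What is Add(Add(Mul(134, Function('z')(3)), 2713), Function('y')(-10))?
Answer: Rational(11381, 4) ≈ 2845.3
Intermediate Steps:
Function('z')(f) = 1
Function('y')(w) = Add(Rational(3, 4), Mul(Rational(1, 4), w)) (Function('y')(w) = Mul(Rational(1, 4), Add(3, w)) = Add(Rational(3, 4), Mul(Rational(1, 4), w)))
Add(Add(Mul(134, Function('z')(3)), 2713), Function('y')(-10)) = Add(Add(Mul(134, 1), 2713), Add(Rational(3, 4), Mul(Rational(1, 4), -10))) = Add(Add(134, 2713), Add(Rational(3, 4), Rational(-5, 2))) = Add(2847, Rational(-7, 4)) = Rational(11381, 4)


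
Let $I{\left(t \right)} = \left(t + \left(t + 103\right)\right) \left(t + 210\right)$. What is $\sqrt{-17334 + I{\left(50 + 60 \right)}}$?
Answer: $\sqrt{86026} \approx 293.3$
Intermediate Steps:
$I{\left(t \right)} = \left(103 + 2 t\right) \left(210 + t\right)$ ($I{\left(t \right)} = \left(t + \left(103 + t\right)\right) \left(210 + t\right) = \left(103 + 2 t\right) \left(210 + t\right)$)
$\sqrt{-17334 + I{\left(50 + 60 \right)}} = \sqrt{-17334 + \left(21630 + 2 \left(50 + 60\right)^{2} + 523 \left(50 + 60\right)\right)} = \sqrt{-17334 + \left(21630 + 2 \cdot 110^{2} + 523 \cdot 110\right)} = \sqrt{-17334 + \left(21630 + 2 \cdot 12100 + 57530\right)} = \sqrt{-17334 + \left(21630 + 24200 + 57530\right)} = \sqrt{-17334 + 103360} = \sqrt{86026}$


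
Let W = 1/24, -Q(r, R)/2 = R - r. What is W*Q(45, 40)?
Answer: 5/12 ≈ 0.41667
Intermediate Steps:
Q(r, R) = -2*R + 2*r (Q(r, R) = -2*(R - r) = -2*R + 2*r)
W = 1/24 ≈ 0.041667
W*Q(45, 40) = (-2*40 + 2*45)/24 = (-80 + 90)/24 = (1/24)*10 = 5/12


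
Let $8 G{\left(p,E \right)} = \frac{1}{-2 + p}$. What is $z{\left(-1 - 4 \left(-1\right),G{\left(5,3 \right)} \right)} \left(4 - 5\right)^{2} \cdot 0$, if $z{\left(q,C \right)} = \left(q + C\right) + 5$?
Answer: $0$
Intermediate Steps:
$G{\left(p,E \right)} = \frac{1}{8 \left(-2 + p\right)}$
$z{\left(q,C \right)} = 5 + C + q$ ($z{\left(q,C \right)} = \left(C + q\right) + 5 = 5 + C + q$)
$z{\left(-1 - 4 \left(-1\right),G{\left(5,3 \right)} \right)} \left(4 - 5\right)^{2} \cdot 0 = \left(5 + \frac{1}{8 \left(-2 + 5\right)} - \left(1 + 4 \left(-1\right)\right)\right) \left(4 - 5\right)^{2} \cdot 0 = \left(5 + \frac{1}{8 \cdot 3} - -3\right) \left(-1\right)^{2} \cdot 0 = \left(5 + \frac{1}{8} \cdot \frac{1}{3} + \left(-1 + 4\right)\right) 1 \cdot 0 = \left(5 + \frac{1}{24} + 3\right) 1 \cdot 0 = \frac{193}{24} \cdot 1 \cdot 0 = \frac{193}{24} \cdot 0 = 0$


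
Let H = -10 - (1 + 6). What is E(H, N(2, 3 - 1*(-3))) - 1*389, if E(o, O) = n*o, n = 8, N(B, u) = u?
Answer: -525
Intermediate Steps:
H = -17 (H = -10 - 1*7 = -10 - 7 = -17)
E(o, O) = 8*o
E(H, N(2, 3 - 1*(-3))) - 1*389 = 8*(-17) - 1*389 = -136 - 389 = -525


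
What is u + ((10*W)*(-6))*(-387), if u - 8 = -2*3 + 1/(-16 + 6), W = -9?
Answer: -2089781/10 ≈ -2.0898e+5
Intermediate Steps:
u = 19/10 (u = 8 + (-2*3 + 1/(-16 + 6)) = 8 + (-6 + 1/(-10)) = 8 + (-6 - ⅒) = 8 - 61/10 = 19/10 ≈ 1.9000)
u + ((10*W)*(-6))*(-387) = 19/10 + ((10*(-9))*(-6))*(-387) = 19/10 - 90*(-6)*(-387) = 19/10 + 540*(-387) = 19/10 - 208980 = -2089781/10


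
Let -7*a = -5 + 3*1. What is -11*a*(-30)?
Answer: 660/7 ≈ 94.286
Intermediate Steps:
a = 2/7 (a = -(-5 + 3*1)/7 = -(-5 + 3)/7 = -⅐*(-2) = 2/7 ≈ 0.28571)
-11*a*(-30) = -11*2/7*(-30) = -22/7*(-30) = 660/7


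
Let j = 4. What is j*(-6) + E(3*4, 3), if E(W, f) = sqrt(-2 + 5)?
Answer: -24 + sqrt(3) ≈ -22.268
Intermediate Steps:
E(W, f) = sqrt(3)
j*(-6) + E(3*4, 3) = 4*(-6) + sqrt(3) = -24 + sqrt(3)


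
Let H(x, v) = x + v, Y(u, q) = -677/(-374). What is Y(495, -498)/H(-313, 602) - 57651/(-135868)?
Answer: 3161624311/7342714324 ≈ 0.43058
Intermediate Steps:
Y(u, q) = 677/374 (Y(u, q) = -677*(-1/374) = 677/374)
H(x, v) = v + x
Y(495, -498)/H(-313, 602) - 57651/(-135868) = 677/(374*(602 - 313)) - 57651/(-135868) = (677/374)/289 - 57651*(-1/135868) = (677/374)*(1/289) + 57651/135868 = 677/108086 + 57651/135868 = 3161624311/7342714324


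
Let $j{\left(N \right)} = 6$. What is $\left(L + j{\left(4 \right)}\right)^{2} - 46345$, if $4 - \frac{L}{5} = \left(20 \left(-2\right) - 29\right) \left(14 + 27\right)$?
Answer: $200770896$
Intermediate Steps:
$L = 14165$ ($L = 20 - 5 \left(20 \left(-2\right) - 29\right) \left(14 + 27\right) = 20 - 5 \left(-40 - 29\right) 41 = 20 - 5 \left(\left(-69\right) 41\right) = 20 - -14145 = 20 + 14145 = 14165$)
$\left(L + j{\left(4 \right)}\right)^{2} - 46345 = \left(14165 + 6\right)^{2} - 46345 = 14171^{2} - 46345 = 200817241 - 46345 = 200770896$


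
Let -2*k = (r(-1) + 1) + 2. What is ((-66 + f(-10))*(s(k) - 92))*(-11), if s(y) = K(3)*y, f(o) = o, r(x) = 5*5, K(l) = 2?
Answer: -100320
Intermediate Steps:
r(x) = 25
k = -14 (k = -((25 + 1) + 2)/2 = -(26 + 2)/2 = -1/2*28 = -14)
s(y) = 2*y
((-66 + f(-10))*(s(k) - 92))*(-11) = ((-66 - 10)*(2*(-14) - 92))*(-11) = -76*(-28 - 92)*(-11) = -76*(-120)*(-11) = 9120*(-11) = -100320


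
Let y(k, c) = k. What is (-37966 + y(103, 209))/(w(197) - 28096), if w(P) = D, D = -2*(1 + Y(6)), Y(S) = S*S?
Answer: 4207/3130 ≈ 1.3441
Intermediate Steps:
Y(S) = S²
D = -74 (D = -2*(1 + 6²) = -2*(1 + 36) = -2*37 = -74)
w(P) = -74
(-37966 + y(103, 209))/(w(197) - 28096) = (-37966 + 103)/(-74 - 28096) = -37863/(-28170) = -37863*(-1/28170) = 4207/3130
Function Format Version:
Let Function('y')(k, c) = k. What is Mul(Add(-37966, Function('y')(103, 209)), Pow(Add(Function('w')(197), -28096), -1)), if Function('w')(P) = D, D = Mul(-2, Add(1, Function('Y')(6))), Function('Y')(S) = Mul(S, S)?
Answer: Rational(4207, 3130) ≈ 1.3441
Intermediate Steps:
Function('Y')(S) = Pow(S, 2)
D = -74 (D = Mul(-2, Add(1, Pow(6, 2))) = Mul(-2, Add(1, 36)) = Mul(-2, 37) = -74)
Function('w')(P) = -74
Mul(Add(-37966, Function('y')(103, 209)), Pow(Add(Function('w')(197), -28096), -1)) = Mul(Add(-37966, 103), Pow(Add(-74, -28096), -1)) = Mul(-37863, Pow(-28170, -1)) = Mul(-37863, Rational(-1, 28170)) = Rational(4207, 3130)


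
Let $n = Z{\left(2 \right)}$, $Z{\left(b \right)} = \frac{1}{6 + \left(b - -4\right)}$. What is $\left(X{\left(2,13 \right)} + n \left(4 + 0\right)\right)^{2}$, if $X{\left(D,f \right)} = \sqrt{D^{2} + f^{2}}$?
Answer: $\frac{1558}{9} + \frac{2 \sqrt{173}}{3} \approx 181.88$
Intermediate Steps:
$Z{\left(b \right)} = \frac{1}{10 + b}$ ($Z{\left(b \right)} = \frac{1}{6 + \left(b + 4\right)} = \frac{1}{6 + \left(4 + b\right)} = \frac{1}{10 + b}$)
$n = \frac{1}{12}$ ($n = \frac{1}{10 + 2} = \frac{1}{12} \approx 0.083333$)
$\left(X{\left(2,13 \right)} + n \left(4 + 0\right)\right)^{2} = \left(\sqrt{2^{2} + 13^{2}} + \frac{4 + 0}{12}\right)^{2} = \left(\sqrt{4 + 169} + \frac{1}{12} \cdot 4\right)^{2} = \left(\sqrt{173} + \frac{1}{3}\right)^{2} = \left(\frac{1}{3} + \sqrt{173}\right)^{2}$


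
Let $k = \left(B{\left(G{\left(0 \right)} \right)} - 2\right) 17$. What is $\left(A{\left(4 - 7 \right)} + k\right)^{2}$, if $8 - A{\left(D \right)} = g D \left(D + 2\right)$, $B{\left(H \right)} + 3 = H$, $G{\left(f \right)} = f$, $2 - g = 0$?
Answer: $6889$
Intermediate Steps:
$g = 2$ ($g = 2 - 0 = 2 + 0 = 2$)
$B{\left(H \right)} = -3 + H$
$k = -85$ ($k = \left(\left(-3 + 0\right) - 2\right) 17 = \left(-3 - 2\right) 17 = \left(-5\right) 17 = -85$)
$A{\left(D \right)} = 8 - 2 D \left(2 + D\right)$ ($A{\left(D \right)} = 8 - 2 D \left(D + 2\right) = 8 - 2 D \left(2 + D\right)$)
$\left(A{\left(4 - 7 \right)} + k\right)^{2} = \left(\left(8 - 4 \left(4 - 7\right) - 2 \left(4 - 7\right)^{2}\right) - 85\right)^{2} = \left(\left(8 - -12 - 2 \left(-3\right)^{2}\right) - 85\right)^{2} = \left(\left(8 + 12 - 18\right) - 85\right)^{2} = \left(2 - 85\right)^{2} = \left(-83\right)^{2} = 6889$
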